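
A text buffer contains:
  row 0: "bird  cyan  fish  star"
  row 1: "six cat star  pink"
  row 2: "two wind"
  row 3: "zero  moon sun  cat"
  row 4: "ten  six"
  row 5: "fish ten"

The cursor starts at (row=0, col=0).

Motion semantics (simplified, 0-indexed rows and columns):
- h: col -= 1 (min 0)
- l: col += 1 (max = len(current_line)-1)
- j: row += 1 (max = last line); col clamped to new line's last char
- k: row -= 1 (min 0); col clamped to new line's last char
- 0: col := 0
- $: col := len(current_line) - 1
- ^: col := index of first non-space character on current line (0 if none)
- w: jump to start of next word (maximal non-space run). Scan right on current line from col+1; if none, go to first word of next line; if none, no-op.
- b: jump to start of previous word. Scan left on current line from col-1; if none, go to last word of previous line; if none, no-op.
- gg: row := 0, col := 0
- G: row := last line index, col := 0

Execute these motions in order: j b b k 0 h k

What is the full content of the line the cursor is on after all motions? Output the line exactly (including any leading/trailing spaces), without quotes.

After 1 (j): row=1 col=0 char='s'
After 2 (b): row=0 col=18 char='s'
After 3 (b): row=0 col=12 char='f'
After 4 (k): row=0 col=12 char='f'
After 5 (0): row=0 col=0 char='b'
After 6 (h): row=0 col=0 char='b'
After 7 (k): row=0 col=0 char='b'

Answer: bird  cyan  fish  star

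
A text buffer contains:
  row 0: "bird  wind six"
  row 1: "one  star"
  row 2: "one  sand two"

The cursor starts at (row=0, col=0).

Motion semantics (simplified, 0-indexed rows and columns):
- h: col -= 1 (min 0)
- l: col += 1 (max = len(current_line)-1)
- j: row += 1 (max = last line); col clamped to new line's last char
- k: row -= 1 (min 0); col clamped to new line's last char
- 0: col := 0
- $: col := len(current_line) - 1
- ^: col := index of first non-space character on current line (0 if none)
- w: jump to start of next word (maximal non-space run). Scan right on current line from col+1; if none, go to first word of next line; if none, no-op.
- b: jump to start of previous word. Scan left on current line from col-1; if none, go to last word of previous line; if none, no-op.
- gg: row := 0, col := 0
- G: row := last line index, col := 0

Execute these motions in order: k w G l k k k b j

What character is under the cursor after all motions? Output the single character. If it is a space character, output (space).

After 1 (k): row=0 col=0 char='b'
After 2 (w): row=0 col=6 char='w'
After 3 (G): row=2 col=0 char='o'
After 4 (l): row=2 col=1 char='n'
After 5 (k): row=1 col=1 char='n'
After 6 (k): row=0 col=1 char='i'
After 7 (k): row=0 col=1 char='i'
After 8 (b): row=0 col=0 char='b'
After 9 (j): row=1 col=0 char='o'

Answer: o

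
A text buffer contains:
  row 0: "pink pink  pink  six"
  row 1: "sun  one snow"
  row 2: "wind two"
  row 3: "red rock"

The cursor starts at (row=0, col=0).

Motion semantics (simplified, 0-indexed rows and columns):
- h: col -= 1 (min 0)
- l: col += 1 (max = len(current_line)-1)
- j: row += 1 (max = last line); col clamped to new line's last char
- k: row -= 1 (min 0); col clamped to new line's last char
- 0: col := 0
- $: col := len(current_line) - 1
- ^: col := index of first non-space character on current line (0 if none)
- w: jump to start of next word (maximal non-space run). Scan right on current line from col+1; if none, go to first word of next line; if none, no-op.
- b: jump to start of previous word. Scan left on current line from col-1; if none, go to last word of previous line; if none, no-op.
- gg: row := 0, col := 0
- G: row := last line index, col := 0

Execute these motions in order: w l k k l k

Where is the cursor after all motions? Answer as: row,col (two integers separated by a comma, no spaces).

Answer: 0,7

Derivation:
After 1 (w): row=0 col=5 char='p'
After 2 (l): row=0 col=6 char='i'
After 3 (k): row=0 col=6 char='i'
After 4 (k): row=0 col=6 char='i'
After 5 (l): row=0 col=7 char='n'
After 6 (k): row=0 col=7 char='n'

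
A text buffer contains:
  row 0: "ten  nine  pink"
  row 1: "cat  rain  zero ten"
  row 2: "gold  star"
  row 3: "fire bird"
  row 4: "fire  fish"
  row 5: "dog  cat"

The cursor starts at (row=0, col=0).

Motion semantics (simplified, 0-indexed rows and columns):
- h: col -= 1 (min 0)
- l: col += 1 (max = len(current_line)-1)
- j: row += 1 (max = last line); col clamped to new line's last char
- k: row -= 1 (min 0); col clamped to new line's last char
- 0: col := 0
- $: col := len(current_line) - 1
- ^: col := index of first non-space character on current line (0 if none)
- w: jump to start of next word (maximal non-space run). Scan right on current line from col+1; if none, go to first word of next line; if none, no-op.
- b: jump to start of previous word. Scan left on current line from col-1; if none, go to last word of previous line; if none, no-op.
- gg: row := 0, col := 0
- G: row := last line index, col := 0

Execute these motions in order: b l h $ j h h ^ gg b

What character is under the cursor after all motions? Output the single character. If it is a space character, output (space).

Answer: t

Derivation:
After 1 (b): row=0 col=0 char='t'
After 2 (l): row=0 col=1 char='e'
After 3 (h): row=0 col=0 char='t'
After 4 ($): row=0 col=14 char='k'
After 5 (j): row=1 col=14 char='o'
After 6 (h): row=1 col=13 char='r'
After 7 (h): row=1 col=12 char='e'
After 8 (^): row=1 col=0 char='c'
After 9 (gg): row=0 col=0 char='t'
After 10 (b): row=0 col=0 char='t'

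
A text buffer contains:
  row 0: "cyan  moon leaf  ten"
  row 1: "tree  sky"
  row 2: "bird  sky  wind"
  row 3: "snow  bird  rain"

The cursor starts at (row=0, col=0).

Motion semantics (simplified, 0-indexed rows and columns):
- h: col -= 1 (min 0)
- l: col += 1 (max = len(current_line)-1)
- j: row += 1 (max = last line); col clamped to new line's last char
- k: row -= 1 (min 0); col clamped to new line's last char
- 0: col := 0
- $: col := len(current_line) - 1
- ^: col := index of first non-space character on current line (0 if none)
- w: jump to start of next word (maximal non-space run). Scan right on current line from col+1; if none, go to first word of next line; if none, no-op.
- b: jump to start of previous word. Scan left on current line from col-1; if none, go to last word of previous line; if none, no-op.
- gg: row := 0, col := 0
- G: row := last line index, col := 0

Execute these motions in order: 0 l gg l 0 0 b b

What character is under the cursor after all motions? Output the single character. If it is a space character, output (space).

After 1 (0): row=0 col=0 char='c'
After 2 (l): row=0 col=1 char='y'
After 3 (gg): row=0 col=0 char='c'
After 4 (l): row=0 col=1 char='y'
After 5 (0): row=0 col=0 char='c'
After 6 (0): row=0 col=0 char='c'
After 7 (b): row=0 col=0 char='c'
After 8 (b): row=0 col=0 char='c'

Answer: c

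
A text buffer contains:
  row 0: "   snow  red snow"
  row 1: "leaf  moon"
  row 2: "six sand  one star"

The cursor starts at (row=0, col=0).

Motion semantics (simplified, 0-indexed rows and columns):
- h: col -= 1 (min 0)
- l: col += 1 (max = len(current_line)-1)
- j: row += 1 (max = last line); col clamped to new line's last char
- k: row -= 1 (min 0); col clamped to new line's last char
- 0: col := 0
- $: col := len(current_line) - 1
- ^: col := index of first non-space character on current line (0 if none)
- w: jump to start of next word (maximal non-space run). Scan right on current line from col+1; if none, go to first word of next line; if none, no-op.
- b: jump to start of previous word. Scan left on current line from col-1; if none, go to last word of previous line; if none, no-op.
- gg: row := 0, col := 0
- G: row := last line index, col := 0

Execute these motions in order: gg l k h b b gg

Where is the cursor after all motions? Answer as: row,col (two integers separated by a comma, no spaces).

Answer: 0,0

Derivation:
After 1 (gg): row=0 col=0 char='_'
After 2 (l): row=0 col=1 char='_'
After 3 (k): row=0 col=1 char='_'
After 4 (h): row=0 col=0 char='_'
After 5 (b): row=0 col=0 char='_'
After 6 (b): row=0 col=0 char='_'
After 7 (gg): row=0 col=0 char='_'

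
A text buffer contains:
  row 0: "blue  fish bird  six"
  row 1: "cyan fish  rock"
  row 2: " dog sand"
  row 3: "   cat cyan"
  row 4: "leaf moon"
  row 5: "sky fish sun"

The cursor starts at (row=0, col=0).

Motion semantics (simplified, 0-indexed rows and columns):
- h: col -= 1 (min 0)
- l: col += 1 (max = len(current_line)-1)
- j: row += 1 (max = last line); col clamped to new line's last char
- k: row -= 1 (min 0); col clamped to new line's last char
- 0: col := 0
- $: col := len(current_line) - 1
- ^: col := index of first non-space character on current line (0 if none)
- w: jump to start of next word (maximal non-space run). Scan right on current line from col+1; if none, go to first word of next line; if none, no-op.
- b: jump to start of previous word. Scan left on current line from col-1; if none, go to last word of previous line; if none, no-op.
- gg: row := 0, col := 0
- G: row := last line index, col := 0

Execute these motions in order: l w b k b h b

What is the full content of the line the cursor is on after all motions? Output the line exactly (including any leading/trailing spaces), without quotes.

After 1 (l): row=0 col=1 char='l'
After 2 (w): row=0 col=6 char='f'
After 3 (b): row=0 col=0 char='b'
After 4 (k): row=0 col=0 char='b'
After 5 (b): row=0 col=0 char='b'
After 6 (h): row=0 col=0 char='b'
After 7 (b): row=0 col=0 char='b'

Answer: blue  fish bird  six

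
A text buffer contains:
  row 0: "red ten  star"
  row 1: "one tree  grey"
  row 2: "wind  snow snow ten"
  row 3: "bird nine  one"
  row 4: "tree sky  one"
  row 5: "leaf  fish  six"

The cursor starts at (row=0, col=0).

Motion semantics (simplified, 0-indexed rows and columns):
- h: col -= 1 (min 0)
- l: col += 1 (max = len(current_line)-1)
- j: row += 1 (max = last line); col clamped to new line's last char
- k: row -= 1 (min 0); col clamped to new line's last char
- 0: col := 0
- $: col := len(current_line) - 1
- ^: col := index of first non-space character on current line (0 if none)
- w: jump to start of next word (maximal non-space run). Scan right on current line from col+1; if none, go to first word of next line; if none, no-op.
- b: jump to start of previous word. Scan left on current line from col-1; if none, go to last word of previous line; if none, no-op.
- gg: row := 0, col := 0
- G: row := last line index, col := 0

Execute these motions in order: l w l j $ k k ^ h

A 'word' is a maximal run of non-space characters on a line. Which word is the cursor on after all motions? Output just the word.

Answer: red

Derivation:
After 1 (l): row=0 col=1 char='e'
After 2 (w): row=0 col=4 char='t'
After 3 (l): row=0 col=5 char='e'
After 4 (j): row=1 col=5 char='r'
After 5 ($): row=1 col=13 char='y'
After 6 (k): row=0 col=12 char='r'
After 7 (k): row=0 col=12 char='r'
After 8 (^): row=0 col=0 char='r'
After 9 (h): row=0 col=0 char='r'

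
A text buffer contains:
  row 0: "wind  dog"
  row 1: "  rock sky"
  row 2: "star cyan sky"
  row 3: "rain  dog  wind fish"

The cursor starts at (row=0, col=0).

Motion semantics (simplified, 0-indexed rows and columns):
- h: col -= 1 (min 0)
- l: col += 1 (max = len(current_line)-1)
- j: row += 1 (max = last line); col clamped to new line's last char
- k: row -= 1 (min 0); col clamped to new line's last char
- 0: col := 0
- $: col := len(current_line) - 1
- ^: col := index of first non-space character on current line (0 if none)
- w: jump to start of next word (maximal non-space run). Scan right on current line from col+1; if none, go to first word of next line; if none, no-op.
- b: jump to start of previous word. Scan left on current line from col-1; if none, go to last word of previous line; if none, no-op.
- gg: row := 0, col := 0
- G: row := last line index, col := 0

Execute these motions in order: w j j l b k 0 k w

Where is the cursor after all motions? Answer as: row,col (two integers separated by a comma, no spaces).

After 1 (w): row=0 col=6 char='d'
After 2 (j): row=1 col=6 char='_'
After 3 (j): row=2 col=6 char='y'
After 4 (l): row=2 col=7 char='a'
After 5 (b): row=2 col=5 char='c'
After 6 (k): row=1 col=5 char='k'
After 7 (0): row=1 col=0 char='_'
After 8 (k): row=0 col=0 char='w'
After 9 (w): row=0 col=6 char='d'

Answer: 0,6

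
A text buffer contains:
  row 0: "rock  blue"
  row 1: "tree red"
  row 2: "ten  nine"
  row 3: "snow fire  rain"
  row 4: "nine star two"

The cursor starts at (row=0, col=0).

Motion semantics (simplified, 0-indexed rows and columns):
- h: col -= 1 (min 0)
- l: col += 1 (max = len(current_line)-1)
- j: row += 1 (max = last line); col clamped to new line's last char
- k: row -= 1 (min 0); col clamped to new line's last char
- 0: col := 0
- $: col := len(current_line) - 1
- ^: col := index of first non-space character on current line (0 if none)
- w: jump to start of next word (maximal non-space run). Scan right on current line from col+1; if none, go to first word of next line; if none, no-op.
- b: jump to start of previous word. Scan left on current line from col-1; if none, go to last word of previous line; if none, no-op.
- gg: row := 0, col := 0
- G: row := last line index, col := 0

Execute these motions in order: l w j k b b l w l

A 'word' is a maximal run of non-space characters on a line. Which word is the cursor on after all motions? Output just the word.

Answer: blue

Derivation:
After 1 (l): row=0 col=1 char='o'
After 2 (w): row=0 col=6 char='b'
After 3 (j): row=1 col=6 char='e'
After 4 (k): row=0 col=6 char='b'
After 5 (b): row=0 col=0 char='r'
After 6 (b): row=0 col=0 char='r'
After 7 (l): row=0 col=1 char='o'
After 8 (w): row=0 col=6 char='b'
After 9 (l): row=0 col=7 char='l'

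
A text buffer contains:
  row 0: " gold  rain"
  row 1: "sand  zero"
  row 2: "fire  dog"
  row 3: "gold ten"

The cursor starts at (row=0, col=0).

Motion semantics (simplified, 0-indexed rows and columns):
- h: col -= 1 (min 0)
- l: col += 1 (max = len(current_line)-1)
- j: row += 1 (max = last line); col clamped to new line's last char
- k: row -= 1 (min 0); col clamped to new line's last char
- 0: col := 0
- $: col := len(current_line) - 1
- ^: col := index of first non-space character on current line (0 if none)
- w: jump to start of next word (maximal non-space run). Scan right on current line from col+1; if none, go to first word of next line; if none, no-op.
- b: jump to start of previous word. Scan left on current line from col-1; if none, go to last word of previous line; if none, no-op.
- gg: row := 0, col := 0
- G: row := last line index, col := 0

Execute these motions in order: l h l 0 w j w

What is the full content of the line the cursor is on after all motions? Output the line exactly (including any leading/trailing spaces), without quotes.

After 1 (l): row=0 col=1 char='g'
After 2 (h): row=0 col=0 char='_'
After 3 (l): row=0 col=1 char='g'
After 4 (0): row=0 col=0 char='_'
After 5 (w): row=0 col=1 char='g'
After 6 (j): row=1 col=1 char='a'
After 7 (w): row=1 col=6 char='z'

Answer: sand  zero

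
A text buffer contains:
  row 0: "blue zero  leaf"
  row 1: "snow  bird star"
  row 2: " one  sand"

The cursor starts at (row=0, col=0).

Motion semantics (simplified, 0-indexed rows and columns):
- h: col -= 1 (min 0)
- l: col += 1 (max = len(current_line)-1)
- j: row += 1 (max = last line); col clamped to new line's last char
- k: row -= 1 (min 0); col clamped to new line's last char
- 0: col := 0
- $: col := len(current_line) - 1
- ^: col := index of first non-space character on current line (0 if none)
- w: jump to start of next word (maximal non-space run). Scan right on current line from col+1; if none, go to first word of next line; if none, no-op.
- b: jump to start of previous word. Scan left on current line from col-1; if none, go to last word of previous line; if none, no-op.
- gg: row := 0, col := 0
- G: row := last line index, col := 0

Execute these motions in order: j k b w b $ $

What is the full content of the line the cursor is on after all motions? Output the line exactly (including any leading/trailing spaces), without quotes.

After 1 (j): row=1 col=0 char='s'
After 2 (k): row=0 col=0 char='b'
After 3 (b): row=0 col=0 char='b'
After 4 (w): row=0 col=5 char='z'
After 5 (b): row=0 col=0 char='b'
After 6 ($): row=0 col=14 char='f'
After 7 ($): row=0 col=14 char='f'

Answer: blue zero  leaf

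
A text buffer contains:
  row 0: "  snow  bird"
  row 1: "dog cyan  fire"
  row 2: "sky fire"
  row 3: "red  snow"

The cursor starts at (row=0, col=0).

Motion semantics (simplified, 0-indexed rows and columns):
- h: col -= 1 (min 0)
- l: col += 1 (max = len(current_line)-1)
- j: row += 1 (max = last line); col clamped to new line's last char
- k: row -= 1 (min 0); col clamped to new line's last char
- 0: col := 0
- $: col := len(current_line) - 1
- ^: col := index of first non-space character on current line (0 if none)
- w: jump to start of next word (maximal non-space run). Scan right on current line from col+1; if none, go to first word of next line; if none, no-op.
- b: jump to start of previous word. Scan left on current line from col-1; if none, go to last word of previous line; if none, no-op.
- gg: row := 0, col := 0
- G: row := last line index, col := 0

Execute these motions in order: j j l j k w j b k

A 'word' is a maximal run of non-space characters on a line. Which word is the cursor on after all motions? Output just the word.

After 1 (j): row=1 col=0 char='d'
After 2 (j): row=2 col=0 char='s'
After 3 (l): row=2 col=1 char='k'
After 4 (j): row=3 col=1 char='e'
After 5 (k): row=2 col=1 char='k'
After 6 (w): row=2 col=4 char='f'
After 7 (j): row=3 col=4 char='_'
After 8 (b): row=3 col=0 char='r'
After 9 (k): row=2 col=0 char='s'

Answer: sky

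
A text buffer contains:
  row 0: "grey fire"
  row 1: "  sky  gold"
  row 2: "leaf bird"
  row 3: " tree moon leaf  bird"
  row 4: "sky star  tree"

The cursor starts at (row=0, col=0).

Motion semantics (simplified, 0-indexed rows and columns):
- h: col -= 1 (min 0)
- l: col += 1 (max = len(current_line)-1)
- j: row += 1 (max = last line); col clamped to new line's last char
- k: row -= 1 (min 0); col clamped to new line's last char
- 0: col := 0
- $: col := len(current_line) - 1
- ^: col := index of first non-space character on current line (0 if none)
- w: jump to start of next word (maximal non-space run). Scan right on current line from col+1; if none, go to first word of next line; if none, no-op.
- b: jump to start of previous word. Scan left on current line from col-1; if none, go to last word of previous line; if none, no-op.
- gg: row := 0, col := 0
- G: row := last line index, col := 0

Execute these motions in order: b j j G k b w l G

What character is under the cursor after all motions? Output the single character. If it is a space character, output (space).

Answer: s

Derivation:
After 1 (b): row=0 col=0 char='g'
After 2 (j): row=1 col=0 char='_'
After 3 (j): row=2 col=0 char='l'
After 4 (G): row=4 col=0 char='s'
After 5 (k): row=3 col=0 char='_'
After 6 (b): row=2 col=5 char='b'
After 7 (w): row=3 col=1 char='t'
After 8 (l): row=3 col=2 char='r'
After 9 (G): row=4 col=0 char='s'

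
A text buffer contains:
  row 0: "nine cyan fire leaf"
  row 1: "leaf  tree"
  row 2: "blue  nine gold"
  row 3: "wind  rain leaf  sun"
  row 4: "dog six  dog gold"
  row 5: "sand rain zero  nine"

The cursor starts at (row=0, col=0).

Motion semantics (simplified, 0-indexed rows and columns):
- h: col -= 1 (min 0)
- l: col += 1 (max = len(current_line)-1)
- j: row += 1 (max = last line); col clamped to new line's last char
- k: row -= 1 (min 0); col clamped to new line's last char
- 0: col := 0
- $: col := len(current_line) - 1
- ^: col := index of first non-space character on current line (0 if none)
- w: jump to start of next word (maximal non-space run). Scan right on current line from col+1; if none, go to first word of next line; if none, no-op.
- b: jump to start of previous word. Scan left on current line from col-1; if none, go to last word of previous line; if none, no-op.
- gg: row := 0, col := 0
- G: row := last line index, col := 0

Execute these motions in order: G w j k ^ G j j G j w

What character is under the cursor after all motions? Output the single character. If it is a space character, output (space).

Answer: r

Derivation:
After 1 (G): row=5 col=0 char='s'
After 2 (w): row=5 col=5 char='r'
After 3 (j): row=5 col=5 char='r'
After 4 (k): row=4 col=5 char='i'
After 5 (^): row=4 col=0 char='d'
After 6 (G): row=5 col=0 char='s'
After 7 (j): row=5 col=0 char='s'
After 8 (j): row=5 col=0 char='s'
After 9 (G): row=5 col=0 char='s'
After 10 (j): row=5 col=0 char='s'
After 11 (w): row=5 col=5 char='r'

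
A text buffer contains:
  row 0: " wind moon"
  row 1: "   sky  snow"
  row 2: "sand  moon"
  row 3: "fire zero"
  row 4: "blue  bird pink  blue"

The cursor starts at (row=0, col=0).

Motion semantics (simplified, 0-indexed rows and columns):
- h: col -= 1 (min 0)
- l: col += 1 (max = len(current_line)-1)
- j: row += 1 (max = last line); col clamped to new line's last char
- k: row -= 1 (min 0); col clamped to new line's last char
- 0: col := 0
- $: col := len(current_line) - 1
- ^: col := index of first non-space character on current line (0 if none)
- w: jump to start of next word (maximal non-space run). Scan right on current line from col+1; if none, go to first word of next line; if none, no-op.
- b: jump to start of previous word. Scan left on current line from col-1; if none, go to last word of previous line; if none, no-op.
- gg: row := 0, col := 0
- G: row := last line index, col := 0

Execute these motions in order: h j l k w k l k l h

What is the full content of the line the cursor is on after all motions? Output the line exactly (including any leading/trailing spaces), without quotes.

Answer:  wind moon

Derivation:
After 1 (h): row=0 col=0 char='_'
After 2 (j): row=1 col=0 char='_'
After 3 (l): row=1 col=1 char='_'
After 4 (k): row=0 col=1 char='w'
After 5 (w): row=0 col=6 char='m'
After 6 (k): row=0 col=6 char='m'
After 7 (l): row=0 col=7 char='o'
After 8 (k): row=0 col=7 char='o'
After 9 (l): row=0 col=8 char='o'
After 10 (h): row=0 col=7 char='o'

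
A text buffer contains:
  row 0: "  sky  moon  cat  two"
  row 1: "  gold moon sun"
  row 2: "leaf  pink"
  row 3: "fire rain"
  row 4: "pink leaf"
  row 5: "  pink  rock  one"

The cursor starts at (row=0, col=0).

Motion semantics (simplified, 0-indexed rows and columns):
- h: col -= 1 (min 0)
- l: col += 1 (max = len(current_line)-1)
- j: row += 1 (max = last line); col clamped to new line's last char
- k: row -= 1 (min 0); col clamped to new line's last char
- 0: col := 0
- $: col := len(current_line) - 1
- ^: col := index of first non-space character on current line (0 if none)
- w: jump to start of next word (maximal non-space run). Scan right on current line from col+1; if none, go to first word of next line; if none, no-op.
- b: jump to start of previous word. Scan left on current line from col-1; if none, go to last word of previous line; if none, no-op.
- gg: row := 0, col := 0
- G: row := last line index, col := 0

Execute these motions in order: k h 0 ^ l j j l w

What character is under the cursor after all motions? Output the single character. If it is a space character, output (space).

After 1 (k): row=0 col=0 char='_'
After 2 (h): row=0 col=0 char='_'
After 3 (0): row=0 col=0 char='_'
After 4 (^): row=0 col=2 char='s'
After 5 (l): row=0 col=3 char='k'
After 6 (j): row=1 col=3 char='o'
After 7 (j): row=2 col=3 char='f'
After 8 (l): row=2 col=4 char='_'
After 9 (w): row=2 col=6 char='p'

Answer: p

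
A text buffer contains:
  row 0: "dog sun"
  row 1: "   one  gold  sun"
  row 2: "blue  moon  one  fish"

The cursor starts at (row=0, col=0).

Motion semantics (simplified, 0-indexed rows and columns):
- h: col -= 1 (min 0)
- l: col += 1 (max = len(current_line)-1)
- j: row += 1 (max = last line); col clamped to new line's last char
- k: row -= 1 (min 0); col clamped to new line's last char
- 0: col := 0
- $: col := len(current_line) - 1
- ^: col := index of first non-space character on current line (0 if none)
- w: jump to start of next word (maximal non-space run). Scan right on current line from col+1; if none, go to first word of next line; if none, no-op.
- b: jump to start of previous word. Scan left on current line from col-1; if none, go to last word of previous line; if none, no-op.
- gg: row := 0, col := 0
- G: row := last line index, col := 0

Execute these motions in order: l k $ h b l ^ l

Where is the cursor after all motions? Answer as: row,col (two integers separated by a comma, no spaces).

After 1 (l): row=0 col=1 char='o'
After 2 (k): row=0 col=1 char='o'
After 3 ($): row=0 col=6 char='n'
After 4 (h): row=0 col=5 char='u'
After 5 (b): row=0 col=4 char='s'
After 6 (l): row=0 col=5 char='u'
After 7 (^): row=0 col=0 char='d'
After 8 (l): row=0 col=1 char='o'

Answer: 0,1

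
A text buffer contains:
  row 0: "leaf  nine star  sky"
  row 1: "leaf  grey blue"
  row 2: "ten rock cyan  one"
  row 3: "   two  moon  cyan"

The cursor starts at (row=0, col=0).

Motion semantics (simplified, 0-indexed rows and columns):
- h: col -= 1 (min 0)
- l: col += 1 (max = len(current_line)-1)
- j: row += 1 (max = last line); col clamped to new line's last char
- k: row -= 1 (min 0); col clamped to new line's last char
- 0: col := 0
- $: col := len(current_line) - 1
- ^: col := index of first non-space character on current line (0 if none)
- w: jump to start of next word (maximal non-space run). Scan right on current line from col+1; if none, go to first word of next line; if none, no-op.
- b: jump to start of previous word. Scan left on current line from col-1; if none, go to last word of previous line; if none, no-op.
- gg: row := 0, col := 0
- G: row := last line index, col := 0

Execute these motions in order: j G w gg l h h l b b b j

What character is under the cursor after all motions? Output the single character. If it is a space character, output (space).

Answer: l

Derivation:
After 1 (j): row=1 col=0 char='l'
After 2 (G): row=3 col=0 char='_'
After 3 (w): row=3 col=3 char='t'
After 4 (gg): row=0 col=0 char='l'
After 5 (l): row=0 col=1 char='e'
After 6 (h): row=0 col=0 char='l'
After 7 (h): row=0 col=0 char='l'
After 8 (l): row=0 col=1 char='e'
After 9 (b): row=0 col=0 char='l'
After 10 (b): row=0 col=0 char='l'
After 11 (b): row=0 col=0 char='l'
After 12 (j): row=1 col=0 char='l'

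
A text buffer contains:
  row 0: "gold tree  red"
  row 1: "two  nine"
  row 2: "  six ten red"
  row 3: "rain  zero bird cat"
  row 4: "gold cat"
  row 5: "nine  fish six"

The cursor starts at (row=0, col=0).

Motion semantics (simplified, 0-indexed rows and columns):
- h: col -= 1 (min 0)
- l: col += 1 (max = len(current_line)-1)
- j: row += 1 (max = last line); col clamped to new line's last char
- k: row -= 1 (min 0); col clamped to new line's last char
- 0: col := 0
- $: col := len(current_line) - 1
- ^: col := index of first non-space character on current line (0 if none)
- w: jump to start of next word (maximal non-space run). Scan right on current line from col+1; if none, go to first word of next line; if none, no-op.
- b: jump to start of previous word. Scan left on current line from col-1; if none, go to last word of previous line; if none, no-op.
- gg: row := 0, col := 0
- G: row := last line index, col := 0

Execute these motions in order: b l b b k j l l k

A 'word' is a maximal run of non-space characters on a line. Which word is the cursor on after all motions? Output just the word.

After 1 (b): row=0 col=0 char='g'
After 2 (l): row=0 col=1 char='o'
After 3 (b): row=0 col=0 char='g'
After 4 (b): row=0 col=0 char='g'
After 5 (k): row=0 col=0 char='g'
After 6 (j): row=1 col=0 char='t'
After 7 (l): row=1 col=1 char='w'
After 8 (l): row=1 col=2 char='o'
After 9 (k): row=0 col=2 char='l'

Answer: gold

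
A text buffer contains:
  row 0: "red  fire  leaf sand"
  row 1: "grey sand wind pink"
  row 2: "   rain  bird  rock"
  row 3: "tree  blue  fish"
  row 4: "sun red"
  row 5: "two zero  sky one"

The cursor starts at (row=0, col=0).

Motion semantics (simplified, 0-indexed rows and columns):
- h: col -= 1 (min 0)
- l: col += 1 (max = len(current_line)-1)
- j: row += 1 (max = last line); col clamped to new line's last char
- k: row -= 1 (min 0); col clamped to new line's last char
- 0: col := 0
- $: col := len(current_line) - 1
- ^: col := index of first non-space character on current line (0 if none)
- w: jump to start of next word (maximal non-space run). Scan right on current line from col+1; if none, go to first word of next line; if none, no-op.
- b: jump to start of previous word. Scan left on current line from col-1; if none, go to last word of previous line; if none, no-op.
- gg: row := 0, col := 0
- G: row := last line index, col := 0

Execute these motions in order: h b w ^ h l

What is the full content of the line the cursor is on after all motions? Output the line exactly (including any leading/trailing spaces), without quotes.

After 1 (h): row=0 col=0 char='r'
After 2 (b): row=0 col=0 char='r'
After 3 (w): row=0 col=5 char='f'
After 4 (^): row=0 col=0 char='r'
After 5 (h): row=0 col=0 char='r'
After 6 (l): row=0 col=1 char='e'

Answer: red  fire  leaf sand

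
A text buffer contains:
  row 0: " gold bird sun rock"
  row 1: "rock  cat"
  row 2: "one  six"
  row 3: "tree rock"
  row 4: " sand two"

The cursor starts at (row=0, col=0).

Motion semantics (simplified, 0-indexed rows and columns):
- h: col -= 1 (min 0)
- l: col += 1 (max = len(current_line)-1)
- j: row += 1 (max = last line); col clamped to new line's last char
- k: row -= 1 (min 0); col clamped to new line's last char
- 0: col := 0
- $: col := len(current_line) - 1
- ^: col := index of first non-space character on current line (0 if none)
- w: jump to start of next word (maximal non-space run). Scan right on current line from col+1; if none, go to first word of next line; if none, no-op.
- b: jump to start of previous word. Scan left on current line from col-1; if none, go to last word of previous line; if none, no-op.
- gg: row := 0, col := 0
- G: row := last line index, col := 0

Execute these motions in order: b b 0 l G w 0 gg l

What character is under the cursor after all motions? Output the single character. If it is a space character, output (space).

Answer: g

Derivation:
After 1 (b): row=0 col=0 char='_'
After 2 (b): row=0 col=0 char='_'
After 3 (0): row=0 col=0 char='_'
After 4 (l): row=0 col=1 char='g'
After 5 (G): row=4 col=0 char='_'
After 6 (w): row=4 col=1 char='s'
After 7 (0): row=4 col=0 char='_'
After 8 (gg): row=0 col=0 char='_'
After 9 (l): row=0 col=1 char='g'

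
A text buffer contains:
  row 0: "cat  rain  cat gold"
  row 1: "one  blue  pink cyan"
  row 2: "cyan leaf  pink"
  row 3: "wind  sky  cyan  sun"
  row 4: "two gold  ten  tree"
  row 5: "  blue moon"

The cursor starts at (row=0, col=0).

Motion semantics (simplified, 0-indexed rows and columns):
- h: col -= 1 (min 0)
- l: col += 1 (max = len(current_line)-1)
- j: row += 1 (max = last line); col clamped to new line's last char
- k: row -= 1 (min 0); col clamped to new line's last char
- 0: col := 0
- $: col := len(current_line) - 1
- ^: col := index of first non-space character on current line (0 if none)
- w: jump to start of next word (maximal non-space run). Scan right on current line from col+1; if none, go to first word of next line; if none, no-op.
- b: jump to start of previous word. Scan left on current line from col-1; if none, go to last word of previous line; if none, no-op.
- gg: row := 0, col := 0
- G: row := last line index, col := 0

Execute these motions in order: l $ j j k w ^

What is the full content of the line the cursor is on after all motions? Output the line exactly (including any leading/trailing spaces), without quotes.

After 1 (l): row=0 col=1 char='a'
After 2 ($): row=0 col=18 char='d'
After 3 (j): row=1 col=18 char='a'
After 4 (j): row=2 col=14 char='k'
After 5 (k): row=1 col=14 char='k'
After 6 (w): row=1 col=16 char='c'
After 7 (^): row=1 col=0 char='o'

Answer: one  blue  pink cyan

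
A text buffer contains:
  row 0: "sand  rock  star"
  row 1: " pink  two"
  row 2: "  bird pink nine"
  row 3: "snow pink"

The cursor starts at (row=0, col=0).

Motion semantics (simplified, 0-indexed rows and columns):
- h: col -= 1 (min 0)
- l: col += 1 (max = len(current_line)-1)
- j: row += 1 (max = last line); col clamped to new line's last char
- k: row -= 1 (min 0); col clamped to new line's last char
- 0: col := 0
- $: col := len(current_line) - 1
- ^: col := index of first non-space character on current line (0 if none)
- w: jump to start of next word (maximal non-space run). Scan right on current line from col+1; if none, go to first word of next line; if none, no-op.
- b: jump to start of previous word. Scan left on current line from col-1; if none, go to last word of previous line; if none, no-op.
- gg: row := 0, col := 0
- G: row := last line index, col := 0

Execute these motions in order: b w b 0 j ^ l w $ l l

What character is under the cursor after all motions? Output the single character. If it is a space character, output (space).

Answer: o

Derivation:
After 1 (b): row=0 col=0 char='s'
After 2 (w): row=0 col=6 char='r'
After 3 (b): row=0 col=0 char='s'
After 4 (0): row=0 col=0 char='s'
After 5 (j): row=1 col=0 char='_'
After 6 (^): row=1 col=1 char='p'
After 7 (l): row=1 col=2 char='i'
After 8 (w): row=1 col=7 char='t'
After 9 ($): row=1 col=9 char='o'
After 10 (l): row=1 col=9 char='o'
After 11 (l): row=1 col=9 char='o'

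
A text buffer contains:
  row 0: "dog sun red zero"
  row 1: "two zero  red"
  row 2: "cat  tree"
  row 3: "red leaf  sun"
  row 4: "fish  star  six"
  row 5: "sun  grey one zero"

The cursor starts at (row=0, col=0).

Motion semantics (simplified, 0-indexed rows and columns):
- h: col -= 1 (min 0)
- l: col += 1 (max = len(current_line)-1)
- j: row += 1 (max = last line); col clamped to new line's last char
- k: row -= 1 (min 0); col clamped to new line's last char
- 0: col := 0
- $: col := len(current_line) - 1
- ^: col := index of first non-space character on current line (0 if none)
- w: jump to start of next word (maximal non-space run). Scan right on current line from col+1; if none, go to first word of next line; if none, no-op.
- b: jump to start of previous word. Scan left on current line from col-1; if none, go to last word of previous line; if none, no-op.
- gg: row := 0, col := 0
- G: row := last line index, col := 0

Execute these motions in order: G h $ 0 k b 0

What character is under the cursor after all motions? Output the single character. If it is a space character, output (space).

After 1 (G): row=5 col=0 char='s'
After 2 (h): row=5 col=0 char='s'
After 3 ($): row=5 col=17 char='o'
After 4 (0): row=5 col=0 char='s'
After 5 (k): row=4 col=0 char='f'
After 6 (b): row=3 col=10 char='s'
After 7 (0): row=3 col=0 char='r'

Answer: r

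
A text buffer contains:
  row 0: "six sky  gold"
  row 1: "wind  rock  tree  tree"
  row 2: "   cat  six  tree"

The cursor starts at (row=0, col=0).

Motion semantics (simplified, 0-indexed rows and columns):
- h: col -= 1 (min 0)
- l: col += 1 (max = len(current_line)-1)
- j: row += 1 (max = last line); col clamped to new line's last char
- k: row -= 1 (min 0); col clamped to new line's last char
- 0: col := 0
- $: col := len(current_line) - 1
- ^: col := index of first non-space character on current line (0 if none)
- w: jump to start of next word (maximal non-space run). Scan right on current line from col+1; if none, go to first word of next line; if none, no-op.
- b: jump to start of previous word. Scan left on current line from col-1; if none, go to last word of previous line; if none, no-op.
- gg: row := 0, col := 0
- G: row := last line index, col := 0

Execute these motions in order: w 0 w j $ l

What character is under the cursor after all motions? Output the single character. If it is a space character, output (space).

Answer: e

Derivation:
After 1 (w): row=0 col=4 char='s'
After 2 (0): row=0 col=0 char='s'
After 3 (w): row=0 col=4 char='s'
After 4 (j): row=1 col=4 char='_'
After 5 ($): row=1 col=21 char='e'
After 6 (l): row=1 col=21 char='e'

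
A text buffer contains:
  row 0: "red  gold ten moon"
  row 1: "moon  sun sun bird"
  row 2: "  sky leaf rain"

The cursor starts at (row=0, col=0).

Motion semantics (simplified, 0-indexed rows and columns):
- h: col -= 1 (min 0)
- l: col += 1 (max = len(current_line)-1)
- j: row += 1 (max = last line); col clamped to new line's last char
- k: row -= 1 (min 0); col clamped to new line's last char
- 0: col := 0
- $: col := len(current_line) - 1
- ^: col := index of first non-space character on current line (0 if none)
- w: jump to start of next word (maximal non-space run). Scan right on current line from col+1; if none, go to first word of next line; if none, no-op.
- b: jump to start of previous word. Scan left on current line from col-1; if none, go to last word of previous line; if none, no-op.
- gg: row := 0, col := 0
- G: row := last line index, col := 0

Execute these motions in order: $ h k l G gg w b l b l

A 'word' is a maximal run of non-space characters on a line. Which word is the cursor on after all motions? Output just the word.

Answer: red

Derivation:
After 1 ($): row=0 col=17 char='n'
After 2 (h): row=0 col=16 char='o'
After 3 (k): row=0 col=16 char='o'
After 4 (l): row=0 col=17 char='n'
After 5 (G): row=2 col=0 char='_'
After 6 (gg): row=0 col=0 char='r'
After 7 (w): row=0 col=5 char='g'
After 8 (b): row=0 col=0 char='r'
After 9 (l): row=0 col=1 char='e'
After 10 (b): row=0 col=0 char='r'
After 11 (l): row=0 col=1 char='e'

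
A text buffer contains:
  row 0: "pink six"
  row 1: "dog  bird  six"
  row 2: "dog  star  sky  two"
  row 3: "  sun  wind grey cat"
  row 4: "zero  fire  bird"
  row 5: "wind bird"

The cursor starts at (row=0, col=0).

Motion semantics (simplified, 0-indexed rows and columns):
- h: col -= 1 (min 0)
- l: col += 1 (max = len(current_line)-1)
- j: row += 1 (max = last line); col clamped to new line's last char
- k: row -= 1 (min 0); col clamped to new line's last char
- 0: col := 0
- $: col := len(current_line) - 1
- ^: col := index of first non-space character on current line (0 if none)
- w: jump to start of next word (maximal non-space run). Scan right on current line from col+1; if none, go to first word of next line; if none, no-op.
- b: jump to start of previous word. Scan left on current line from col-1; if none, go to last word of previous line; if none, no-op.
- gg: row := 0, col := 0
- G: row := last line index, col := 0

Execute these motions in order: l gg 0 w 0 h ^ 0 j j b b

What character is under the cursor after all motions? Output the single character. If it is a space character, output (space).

After 1 (l): row=0 col=1 char='i'
After 2 (gg): row=0 col=0 char='p'
After 3 (0): row=0 col=0 char='p'
After 4 (w): row=0 col=5 char='s'
After 5 (0): row=0 col=0 char='p'
After 6 (h): row=0 col=0 char='p'
After 7 (^): row=0 col=0 char='p'
After 8 (0): row=0 col=0 char='p'
After 9 (j): row=1 col=0 char='d'
After 10 (j): row=2 col=0 char='d'
After 11 (b): row=1 col=11 char='s'
After 12 (b): row=1 col=5 char='b'

Answer: b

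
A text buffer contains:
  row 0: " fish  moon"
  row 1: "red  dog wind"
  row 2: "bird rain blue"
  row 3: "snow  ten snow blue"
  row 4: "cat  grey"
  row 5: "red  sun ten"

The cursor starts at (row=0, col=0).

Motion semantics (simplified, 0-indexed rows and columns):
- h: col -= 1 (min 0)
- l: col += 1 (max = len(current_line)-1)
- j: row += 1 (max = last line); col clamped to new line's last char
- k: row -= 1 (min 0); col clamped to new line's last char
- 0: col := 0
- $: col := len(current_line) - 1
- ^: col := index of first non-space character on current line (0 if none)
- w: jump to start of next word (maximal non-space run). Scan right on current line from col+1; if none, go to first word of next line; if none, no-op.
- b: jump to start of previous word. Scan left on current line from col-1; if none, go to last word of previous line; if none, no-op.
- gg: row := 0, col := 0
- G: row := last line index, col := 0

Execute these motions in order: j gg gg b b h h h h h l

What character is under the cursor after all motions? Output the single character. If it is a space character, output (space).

Answer: f

Derivation:
After 1 (j): row=1 col=0 char='r'
After 2 (gg): row=0 col=0 char='_'
After 3 (gg): row=0 col=0 char='_'
After 4 (b): row=0 col=0 char='_'
After 5 (b): row=0 col=0 char='_'
After 6 (h): row=0 col=0 char='_'
After 7 (h): row=0 col=0 char='_'
After 8 (h): row=0 col=0 char='_'
After 9 (h): row=0 col=0 char='_'
After 10 (h): row=0 col=0 char='_'
After 11 (l): row=0 col=1 char='f'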